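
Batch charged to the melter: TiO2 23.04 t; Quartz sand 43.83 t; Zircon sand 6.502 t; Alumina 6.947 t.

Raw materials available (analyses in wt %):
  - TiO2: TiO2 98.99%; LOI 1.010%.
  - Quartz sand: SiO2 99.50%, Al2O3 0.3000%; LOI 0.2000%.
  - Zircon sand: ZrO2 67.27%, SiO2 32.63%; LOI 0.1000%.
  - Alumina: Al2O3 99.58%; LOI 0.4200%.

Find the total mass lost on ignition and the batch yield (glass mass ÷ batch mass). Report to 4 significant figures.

Mid-chain values appear, rounded to four significant digits, as written; the whole derivation maintains exact precision at all times; every reported value receives exactly one rounding; the derived quantities, which include yield, ignition loss, the four compositions, net glass mass, the totals, are computed at exact precision, as they appear in the problem or answer text, from the weighed amounts on 79.96 t of glass.
Material-by-material LOI:
  TiO2: 23.04 × 0.01010 = 0.2327 t
  Quartz sand: 43.83 × 0.002000 = 0.08766 t
  Zircon sand: 6.502 × 0.001000 = 0.006502 t
  Alumina: 6.947 × 0.004200 = 0.02918 t
Total LOI = 0.3560 t
Glass = batch − LOI = 80.32 − 0.3560 = 79.96 t

LOI loss = 0.3560 t; glass = 79.96 t; yield = 99.56%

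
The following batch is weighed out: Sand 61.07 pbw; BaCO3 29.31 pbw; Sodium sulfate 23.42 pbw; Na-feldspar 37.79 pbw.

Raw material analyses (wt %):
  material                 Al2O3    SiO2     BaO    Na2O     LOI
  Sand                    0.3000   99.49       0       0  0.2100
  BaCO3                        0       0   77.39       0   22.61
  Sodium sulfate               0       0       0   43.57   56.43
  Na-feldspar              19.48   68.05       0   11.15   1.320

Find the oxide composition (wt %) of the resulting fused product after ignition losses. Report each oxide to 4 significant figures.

Glass mass = 131.1 pbw (batch 151.6 − LOI 20.47).
Composition: Al2O3 5.754%, SiO2 65.95%, BaO 17.30%, Na2O 11.00%

The intermediate values are displayed rounded off to 4 significant figures between the steps; all arithmetic carries exact precision at all times — each reported result carries a single rounding. Derived quantities, including ignition loss, yield, net glass mass, the four compositions, totals, are re-derived using the weight values at 131.1 pbw of glass in full float precision exactly as printed in the problem or answer text.
What the batch supplies per oxide:
  Al2O3: 61.07·0.003000 + 37.79·0.1948 = 7.545 pbw
  SiO2: 61.07·0.9949 + 37.79·0.6805 = 86.47 pbw
  BaO: 29.31·0.7739 = 22.68 pbw
  Na2O: 23.42·0.4357 + 37.79·0.1115 = 14.42 pbw
LOI: 61.07·0.002100 + 29.31·0.2261 + 23.42·0.5643 + 37.79·0.01320 = 20.47 pbw
batch − LOI leaves glass = 151.6 − 20.47 = 131.1 pbw (matching Σ of the oxides)
oxide / glass × 100 gives the wt %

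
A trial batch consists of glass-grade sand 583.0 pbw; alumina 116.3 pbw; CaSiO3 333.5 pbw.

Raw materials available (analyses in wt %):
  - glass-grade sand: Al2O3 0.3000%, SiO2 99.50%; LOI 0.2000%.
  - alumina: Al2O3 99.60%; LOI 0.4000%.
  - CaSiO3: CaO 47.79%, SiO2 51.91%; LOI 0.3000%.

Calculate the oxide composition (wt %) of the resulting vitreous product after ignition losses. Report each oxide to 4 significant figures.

Glass mass = 1030 pbw (batch 1033 − LOI 2.632).
Composition: CaO 15.47%, Al2O3 11.41%, SiO2 73.11%

All internal work carries full precision all the way through — the intermediate values are displayed rounded off to 4 significant digits when written out. Each reported value is rounded just once — the derived quantities, which include ignition loss, the totals, net glass mass, yield, three oxide percentages, are carried in full precision, precisely as stated by question or answer, from the batch weights at 1030 pbw of glass.
Delivered oxide masses:
  CaO: 333.5·0.4779 = 159.4 pbw
  Al2O3: 583.0·0.003000 + 116.3·0.9960 = 117.6 pbw
  SiO2: 583.0·0.9950 + 333.5·0.5191 = 753.2 pbw
LOI: 583.0·0.002000 + 116.3·0.004000 + 333.5·0.003000 = 2.632 pbw
Resulting glass, batch − LOI: 1033 − 2.632 = 1030 pbw (consistent with Σ oxide mass)
wt % = 100 × oxide mass / glass mass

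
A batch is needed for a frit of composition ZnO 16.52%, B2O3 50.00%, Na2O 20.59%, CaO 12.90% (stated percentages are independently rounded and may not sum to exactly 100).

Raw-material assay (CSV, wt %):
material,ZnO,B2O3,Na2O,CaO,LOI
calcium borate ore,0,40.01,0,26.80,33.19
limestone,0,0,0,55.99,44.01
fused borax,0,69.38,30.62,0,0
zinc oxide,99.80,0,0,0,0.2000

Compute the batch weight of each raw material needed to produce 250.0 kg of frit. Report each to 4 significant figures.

The whole derivation runs at exact precision in every operation; values along the way appear (rounded to four significant digits) as written. Every reported value takes just one rounding. The derived quantities (the totals, the four compositions, ignition loss, yield, glass mass) are computed from the weighed amounts at 250.0 kg of glass at full precision as quoted within question or answer.
Oxide-by-oxide targets in 250.0 kg frit:
  ZnO: 16.52% × 250.0 = 41.30 kg
  B2O3: 50.00% × 250.0 = 125.0 kg
  Na2O: 20.59% × 250.0 = 51.48 kg
  CaO: 12.90% × 250.0 = 32.25 kg
Checking each oxide sum applying the batch weights above, relative to the basis at hand (each sum matches its target mass up to rounding of the answer):
  ZnO: 41.38·0.9980 = 41.30 kg (target 41.30 kg)
  B2O3: 20.91·0.4001 + 168.1·0.6938 = 125.0 kg (target 125.0 kg)
  Na2O: 168.1·0.3062 = 51.47 kg (target 51.48 kg)
  CaO: 20.91·0.2680 + 47.59·0.5599 = 32.25 kg (target 32.25 kg)
Mass balance on the glass: batch Σ − ignition loss = 250.0 kg (the targets, summed, come to 250.0 kg; the stated basis being 250.0 kg — any gap is answer rounding).
Batch grand total — Σ batch = 278.0 kg; the LOI term Σ batch·LOI equals 27.97 kg; glass ÷ batch gives a yield of 89.94%.

Batch per 250.0 kg frit:
  calcium borate ore: 20.91 kg
  limestone: 47.59 kg
  fused borax: 168.1 kg
  zinc oxide: 41.38 kg
Total batch = 278.0 kg; LOI loss = 27.97 kg; yield = 89.94%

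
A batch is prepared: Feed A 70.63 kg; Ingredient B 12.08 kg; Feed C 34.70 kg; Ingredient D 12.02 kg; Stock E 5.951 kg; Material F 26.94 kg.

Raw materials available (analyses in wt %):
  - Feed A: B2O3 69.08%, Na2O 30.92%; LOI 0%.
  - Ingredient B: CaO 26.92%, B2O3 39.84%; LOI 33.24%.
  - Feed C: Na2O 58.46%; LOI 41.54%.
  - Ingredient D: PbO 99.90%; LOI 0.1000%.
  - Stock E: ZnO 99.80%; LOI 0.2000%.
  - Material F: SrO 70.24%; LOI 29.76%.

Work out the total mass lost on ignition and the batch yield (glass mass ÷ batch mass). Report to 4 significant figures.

LOI loss = 26.47 kg; glass = 135.8 kg; yield = 83.69%

Intermediates are displayed rounded to 4 significant digits in the working. The whole derivation runs at full precision at every stage. Exactly one rounding is applied to every reported value; the derived quantities, including net glass mass, the yield, LOI, the six compositions, totals, are rebuilt from the weighed amounts per 135.8 kg of glass at full float precision as written in either problem or answer.
Ignition loss by material:
  Feed A: 70.63 × 0 = 0 kg
  Ingredient B: 12.08 × 0.3324 = 4.015 kg
  Feed C: 34.70 × 0.4154 = 14.41 kg
  Ingredient D: 12.02 × 0.001000 = 0.01202 kg
  Stock E: 5.951 × 0.002000 = 0.01190 kg
  Material F: 26.94 × 0.2976 = 8.017 kg
Total LOI = 26.47 kg
Glass = batch − LOI = 162.3 − 26.47 = 135.8 kg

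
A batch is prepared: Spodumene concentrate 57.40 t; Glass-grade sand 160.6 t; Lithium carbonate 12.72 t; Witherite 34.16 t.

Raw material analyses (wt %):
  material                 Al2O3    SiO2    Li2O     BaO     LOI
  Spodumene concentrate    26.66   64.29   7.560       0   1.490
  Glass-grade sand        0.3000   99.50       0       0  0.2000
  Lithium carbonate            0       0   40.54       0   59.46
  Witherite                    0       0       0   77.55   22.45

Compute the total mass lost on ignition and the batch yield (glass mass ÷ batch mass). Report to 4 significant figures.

LOI loss = 16.41 t; glass = 248.5 t; yield = 93.81%

All arithmetic carries full float precision from first step to last. Mid-chain values are printed rounded off to 4 significant digits between the steps — each reported number includes exactly one rounding — derived quantities, including totals, ignition loss, four oxide percentages, glass mass, yield, are re-derived using the weight values on 248.5 t of glass at exact precision, exactly as shown in the problem or the answer.
Ignition loss by material:
  Spodumene concentrate: 57.40 × 0.01490 = 0.8553 t
  Glass-grade sand: 160.6 × 0.002000 = 0.3212 t
  Lithium carbonate: 12.72 × 0.5946 = 7.563 t
  Witherite: 34.16 × 0.2245 = 7.669 t
Total LOI = 16.41 t
Glass = batch − LOI = 264.9 − 16.41 = 248.5 t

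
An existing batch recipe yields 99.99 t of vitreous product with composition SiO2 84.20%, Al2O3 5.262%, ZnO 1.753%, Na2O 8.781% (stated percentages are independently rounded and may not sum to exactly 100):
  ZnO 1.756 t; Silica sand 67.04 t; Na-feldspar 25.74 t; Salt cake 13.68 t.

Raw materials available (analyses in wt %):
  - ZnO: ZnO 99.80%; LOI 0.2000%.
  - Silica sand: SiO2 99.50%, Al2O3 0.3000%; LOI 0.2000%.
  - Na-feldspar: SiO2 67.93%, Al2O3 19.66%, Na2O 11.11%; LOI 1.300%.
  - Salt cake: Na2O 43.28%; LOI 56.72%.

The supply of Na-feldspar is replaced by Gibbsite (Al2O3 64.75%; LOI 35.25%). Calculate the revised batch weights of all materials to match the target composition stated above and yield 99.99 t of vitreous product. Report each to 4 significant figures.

Revised batch per 99.99 t vitreous product:
  ZnO: 1.756 t
  Silica sand: 84.61 t
  Gibbsite: 7.734 t
  Salt cake: 20.29 t
Total batch = 114.4 t; LOI loss = 14.41 t

Values along the way appear rounded to 4 significant figures within the worked lines. All arithmetic keeps exact precision from first step to last; every reported result is rounded only once — all derived quantities, which include the yield, the totals, ignition loss, the four compositions, glass mass, are carried in exact precision, as written in either problem or answer, using the weight values on 99.99 t of glass.
Oxide-by-oxide targets in 99.99 t vitreous product:
  SiO2: 84.20% × 99.99 = 84.19 t
  Al2O3: 5.262% × 99.99 = 5.261 t
  ZnO: 1.753% × 99.99 = 1.753 t
  Na2O: 8.781% × 99.99 = 8.780 t
Balance tally, oxide-wise, given the weights on record, at the basis given (summed amounts equal target values within answer rounding):
  SiO2: 84.61·0.9950 = 84.19 t (target 84.19 t)
  Al2O3: 84.61·0.003000 + 7.734·0.6475 = 5.262 t (target 5.261 t)
  ZnO: 1.756·0.9980 = 1.752 t (target 1.753 t)
  Na2O: 20.29·0.4328 = 8.782 t (target 8.780 t)
Mass balance on the glass: total charge less LOI = 99.98 t (summing oxide targets gives 99.99 t; basis as stated: 99.99 t — gaps are rounding artifacts).
Whole-batch sum: Σ batch = 114.4 t; Σ batch·LOI gives LOI loss = 14.41 t; yield = glass ÷ total batch = 87.40%.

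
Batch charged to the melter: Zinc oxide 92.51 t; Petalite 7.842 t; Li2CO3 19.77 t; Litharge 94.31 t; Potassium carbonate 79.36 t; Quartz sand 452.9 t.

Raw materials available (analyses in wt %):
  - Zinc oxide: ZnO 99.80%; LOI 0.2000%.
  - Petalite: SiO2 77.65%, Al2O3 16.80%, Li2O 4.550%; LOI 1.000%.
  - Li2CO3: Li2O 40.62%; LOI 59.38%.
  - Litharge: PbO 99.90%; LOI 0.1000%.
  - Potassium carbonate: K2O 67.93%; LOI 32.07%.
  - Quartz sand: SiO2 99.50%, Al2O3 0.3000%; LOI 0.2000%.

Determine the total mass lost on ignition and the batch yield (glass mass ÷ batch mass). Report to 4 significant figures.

All internal work keeps full float precision in every operation — mid-chain values are shown rounded to four significant figures alongside each step; each reported figure is rounded exactly once. The derived quantities (net glass mass, the totals, the six compositions, ignition loss, the yield) are recomputed in exact precision from the weighed amounts at 708.2 t of glass, as written in the problem or answer text.
Ignition loss by material:
  Zinc oxide: 92.51 × 0.002000 = 0.1850 t
  Petalite: 7.842 × 0.01000 = 0.07842 t
  Li2CO3: 19.77 × 0.5938 = 11.74 t
  Litharge: 94.31 × 0.001000 = 0.09431 t
  Potassium carbonate: 79.36 × 0.3207 = 25.45 t
  Quartz sand: 452.9 × 0.002000 = 0.9058 t
Total LOI = 38.45 t
Glass = batch − LOI = 746.7 − 38.45 = 708.2 t

LOI loss = 38.45 t; glass = 708.2 t; yield = 94.85%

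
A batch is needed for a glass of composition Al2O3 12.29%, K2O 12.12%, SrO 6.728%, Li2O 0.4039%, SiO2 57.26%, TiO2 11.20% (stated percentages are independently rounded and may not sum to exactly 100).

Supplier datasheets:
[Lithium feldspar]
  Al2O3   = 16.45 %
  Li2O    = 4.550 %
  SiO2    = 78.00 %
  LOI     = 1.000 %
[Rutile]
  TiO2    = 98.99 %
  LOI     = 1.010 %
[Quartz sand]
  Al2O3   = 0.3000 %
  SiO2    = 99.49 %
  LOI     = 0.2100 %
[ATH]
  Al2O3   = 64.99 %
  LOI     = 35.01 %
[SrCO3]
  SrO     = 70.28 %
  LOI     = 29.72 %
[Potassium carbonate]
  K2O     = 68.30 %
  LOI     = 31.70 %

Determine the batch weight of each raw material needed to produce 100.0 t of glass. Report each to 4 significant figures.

Full float precision is carried at all times. Mid-chain values are shown with 4-significant-digit rounding alongside each step. Each reported value is rounded only once — all derived quantities are recomputed in full precision (the six compositions, glass mass, ignition loss, yield, the totals) from the batch weights for 100.0 t of glass precisely as stated by the question or the answer.
Per-oxide target masses for 100.0 t glass:
  Al2O3: 12.29% × 100.0 = 12.29 t
  K2O: 12.12% × 100.0 = 12.12 t
  SrO: 6.728% × 100.0 = 6.728 t
  Li2O: 0.4039% × 100.0 = 0.4039 t
  SiO2: 57.26% × 100.0 = 57.26 t
  TiO2: 11.20% × 100.0 = 11.20 t
Per-oxide balance check given the weights on record, at the basis given (summed amounts equal target values modulo rounding of the values):
  Al2O3: 8.877·0.1645 + 50.59·0.003000 + 16.43·0.6499 = 12.29 t (target 12.29 t)
  K2O: 17.75·0.6830 = 12.12 t (target 12.12 t)
  SrO: 9.573·0.7028 = 6.728 t (target 6.728 t)
  Li2O: 8.877·0.04550 = 0.4039 t (target 0.4039 t)
  SiO2: 8.877·0.7800 + 50.59·0.9949 = 57.26 t (target 57.26 t)
  TiO2: 11.31·0.9899 = 11.20 t (target 11.20 t)
Glass-mass closure: batch Σ − ignition loss = 100.0 t (targets for the oxides total 100.0 t; stated basis 100.0 t — deltas are rounding alone).
Adding the batch up: Σ batch = 114.5 t; LOI removed, Σ of batch·LOI: 14.53 t; the yield ratio, glass ÷ batch: 87.31%.

Batch per 100.0 t glass:
  Lithium feldspar: 8.877 t
  Rutile: 11.31 t
  Quartz sand: 50.59 t
  ATH: 16.43 t
  SrCO3: 9.573 t
  Potassium carbonate: 17.75 t
Total batch = 114.5 t; LOI loss = 14.53 t; yield = 87.31%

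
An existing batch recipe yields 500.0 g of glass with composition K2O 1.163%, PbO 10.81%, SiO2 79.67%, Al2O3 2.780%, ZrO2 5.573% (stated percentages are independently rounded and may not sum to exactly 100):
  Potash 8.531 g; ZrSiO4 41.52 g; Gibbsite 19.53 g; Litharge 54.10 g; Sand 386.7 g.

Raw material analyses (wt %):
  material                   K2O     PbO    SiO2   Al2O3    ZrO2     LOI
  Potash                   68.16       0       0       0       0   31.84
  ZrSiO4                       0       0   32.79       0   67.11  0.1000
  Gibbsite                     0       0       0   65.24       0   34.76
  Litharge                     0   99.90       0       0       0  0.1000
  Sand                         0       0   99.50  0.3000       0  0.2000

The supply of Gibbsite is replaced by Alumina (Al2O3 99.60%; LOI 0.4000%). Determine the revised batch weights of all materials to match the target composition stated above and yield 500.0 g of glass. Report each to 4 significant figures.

Revised batch per 500.0 g glass:
  Potash: 8.531 g
  ZrSiO4: 41.52 g
  Alumina: 12.79 g
  Litharge: 54.10 g
  Sand: 386.7 g
Total batch = 503.6 g; LOI loss = 3.636 g

Every computation runs at full float precision through every step. Mid-chain values are printed rounded to four significant digits alongside each step — each reported number is rounded just once; the derived quantities are computed from the weighed amounts per 500.0 g of glass in exact precision (totals, yield, glass mass, LOI, the five compositions) precisely as stated by question or answer.
Per-oxide target masses for 500.0 g glass:
  K2O: 1.163% × 500.0 = 5.815 g
  PbO: 10.81% × 500.0 = 54.05 g
  SiO2: 79.67% × 500.0 = 398.4 g
  Al2O3: 2.780% × 500.0 = 13.90 g
  ZrO2: 5.573% × 500.0 = 27.86 g
Balance tally, oxide-wise, from the weights as reported, for the quoted basis mass (target by target, the sums agree given rounding of the digits):
  K2O: 8.531·0.6816 = 5.815 g (target 5.815 g)
  PbO: 54.10·0.9990 = 54.05 g (target 54.05 g)
  SiO2: 41.52·0.3279 + 386.7·0.9950 = 398.4 g (target 398.4 g)
  Al2O3: 12.79·0.9960 + 386.7·0.003000 = 13.90 g (target 13.90 g)
  ZrO2: 41.52·0.6711 = 27.86 g (target 27.86 g)
Glass mass check: whole batch net of LOI = 500.0 g (targets for the oxides total 500.0 g; against the stated basis, 500.0 g — rounding explains the deltas).
Batch total: Σ batch = 503.6 g; LOI removed, Σ of batch·LOI: 3.636 g; yield: glass divided by total = 99.28%.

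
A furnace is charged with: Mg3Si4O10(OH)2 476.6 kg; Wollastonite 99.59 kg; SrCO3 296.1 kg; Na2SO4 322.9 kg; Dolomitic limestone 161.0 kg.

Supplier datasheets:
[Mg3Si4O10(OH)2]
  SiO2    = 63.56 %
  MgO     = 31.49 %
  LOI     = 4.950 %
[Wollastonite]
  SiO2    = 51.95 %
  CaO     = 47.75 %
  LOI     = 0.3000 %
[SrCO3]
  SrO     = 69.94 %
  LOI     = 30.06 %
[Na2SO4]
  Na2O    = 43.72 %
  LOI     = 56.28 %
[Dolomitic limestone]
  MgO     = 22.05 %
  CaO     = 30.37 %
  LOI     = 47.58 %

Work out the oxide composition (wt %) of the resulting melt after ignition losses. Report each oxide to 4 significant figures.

Glass mass = 985.0 kg (batch 1356 − LOI 371.2).
Composition: SiO2 36.01%, MgO 18.84%, SrO 21.03%, Na2O 14.33%, CaO 9.792%

Values along the way are printed (rounded to four significant digits) in the printout. Each numeric step runs at exact precision in all steps. Every reported number is rounded a single time — derived quantities (net glass mass, ignition loss, yield, totals, the five compositions) are carried at full precision starting from the weights on 985.0 kg of glass precisely as stated by the problem or answer text.
Mass of each oxide from the mix:
  SiO2: 476.6·0.6356 + 99.59·0.5195 = 354.7 kg
  MgO: 476.6·0.3149 + 161.0·0.2205 = 185.6 kg
  SrO: 296.1·0.6994 = 207.1 kg
  Na2O: 322.9·0.4372 = 141.2 kg
  CaO: 99.59·0.4775 + 161.0·0.3037 = 96.45 kg
LOI: 476.6·0.04950 + 99.59·0.003000 + 296.1·0.3006 + 322.9·0.5628 + 161.0·0.4758 = 371.2 kg
The glass mass, total less LOI, = 1356 − 371.2 = 985.0 kg (matching Σ of the oxides)
percent share: oxide ÷ glass, ×100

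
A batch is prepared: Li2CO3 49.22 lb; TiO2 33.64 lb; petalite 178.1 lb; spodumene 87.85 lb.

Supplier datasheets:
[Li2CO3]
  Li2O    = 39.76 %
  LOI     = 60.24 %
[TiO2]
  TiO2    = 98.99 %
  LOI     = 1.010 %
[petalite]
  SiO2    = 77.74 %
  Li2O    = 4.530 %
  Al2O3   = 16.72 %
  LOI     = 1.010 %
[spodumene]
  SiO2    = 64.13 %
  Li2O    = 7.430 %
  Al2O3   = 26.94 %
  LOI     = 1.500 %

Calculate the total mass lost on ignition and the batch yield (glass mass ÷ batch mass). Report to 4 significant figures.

The whole derivation keeps full float precision all the way through; values along the way are shown with 4-significant-digit rounding in the printout; each reported value is rounded just once. All derived quantities (totals, four oxide percentages, ignition loss, net glass mass, the yield) are re-derived at full precision using the weight values for 315.7 lb of glass as they appear in question or answer.
Material-by-material LOI:
  Li2CO3: 49.22 × 0.6024 = 29.65 lb
  TiO2: 33.64 × 0.01010 = 0.3398 lb
  petalite: 178.1 × 0.01010 = 1.799 lb
  spodumene: 87.85 × 0.01500 = 1.318 lb
Total LOI = 33.11 lb
Glass = batch − LOI = 348.8 − 33.11 = 315.7 lb

LOI loss = 33.11 lb; glass = 315.7 lb; yield = 90.51%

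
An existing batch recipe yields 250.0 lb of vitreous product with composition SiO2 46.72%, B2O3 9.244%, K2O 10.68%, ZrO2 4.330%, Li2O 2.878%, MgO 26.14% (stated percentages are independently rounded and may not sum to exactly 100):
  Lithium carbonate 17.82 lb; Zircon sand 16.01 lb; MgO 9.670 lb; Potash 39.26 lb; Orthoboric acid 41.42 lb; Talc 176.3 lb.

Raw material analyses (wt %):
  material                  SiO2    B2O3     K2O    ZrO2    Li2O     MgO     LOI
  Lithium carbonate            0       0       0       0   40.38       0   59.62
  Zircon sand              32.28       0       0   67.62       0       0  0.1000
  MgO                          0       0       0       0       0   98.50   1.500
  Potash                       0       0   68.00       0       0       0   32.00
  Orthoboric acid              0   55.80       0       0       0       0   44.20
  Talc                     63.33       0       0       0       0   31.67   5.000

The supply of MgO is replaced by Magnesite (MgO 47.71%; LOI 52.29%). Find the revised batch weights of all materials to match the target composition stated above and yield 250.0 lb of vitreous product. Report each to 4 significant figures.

Revised batch per 250.0 lb vitreous product:
  Lithium carbonate: 17.82 lb
  Zircon sand: 16.01 lb
  Magnesite: 19.96 lb
  Potash: 39.26 lb
  Orthoboric acid: 41.42 lb
  Talc: 176.3 lb
Total batch = 310.8 lb; LOI loss = 60.76 lb

Rounding to 4 significant figures governs each mid-chain value as shown — the working math holds exact precision all the way through — every reported result carries a single rounding — all derived quantities are computed at exact precision (LOI, yield, totals, glass mass, six oxide percentages) using the weight values at 250.0 lb of glass, as given in problem or answer.
Oxide mass targets, per 250.0 lb vitreous product:
  SiO2: 46.72% × 250.0 = 116.8 lb
  B2O3: 9.244% × 250.0 = 23.11 lb
  K2O: 10.68% × 250.0 = 26.70 lb
  ZrO2: 4.330% × 250.0 = 10.82 lb
  Li2O: 2.878% × 250.0 = 7.195 lb
  MgO: 26.14% × 250.0 = 65.35 lb
Oxide-by-oxide audit using the reported weights, against the basis in use (delivered sums recover each target up to rounding of the answer):
  SiO2: 16.01·0.3228 + 176.3·0.6333 = 116.8 lb (target 116.8 lb)
  B2O3: 41.42·0.5580 = 23.11 lb (target 23.11 lb)
  K2O: 39.26·0.6800 = 26.70 lb (target 26.70 lb)
  ZrO2: 16.01·0.6762 = 10.83 lb (target 10.82 lb)
  Li2O: 17.82·0.4038 = 7.196 lb (target 7.195 lb)
  MgO: 19.96·0.4771 + 176.3·0.3167 = 65.36 lb (target 65.35 lb)
Glass mass check: whole batch net of LOI = 250.0 lb (per-oxide target masses sum to 250.0 lb; stated basis 250.0 lb — rounding explains the deltas).
Batch grand total — Σ batch = 310.8 lb; ignition loss, Σ(batch × LOI) = 60.76 lb; yield = glass ÷ total batch = 80.45%.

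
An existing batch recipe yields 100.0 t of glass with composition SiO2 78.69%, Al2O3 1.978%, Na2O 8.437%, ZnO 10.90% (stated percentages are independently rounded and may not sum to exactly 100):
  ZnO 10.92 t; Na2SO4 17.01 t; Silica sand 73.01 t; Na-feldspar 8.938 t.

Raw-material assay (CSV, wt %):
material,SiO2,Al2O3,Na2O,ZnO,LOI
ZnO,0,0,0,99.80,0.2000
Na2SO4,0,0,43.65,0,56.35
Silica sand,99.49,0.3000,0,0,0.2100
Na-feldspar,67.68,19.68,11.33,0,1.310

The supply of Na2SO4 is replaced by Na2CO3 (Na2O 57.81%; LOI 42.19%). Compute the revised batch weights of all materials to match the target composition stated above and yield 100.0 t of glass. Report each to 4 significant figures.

Every computation holds full float precision at all times; values along the way are printed, rounded to 4 significant digits, in the printout — exactly one rounding goes into each reported figure. All derived quantities, including ignition loss, totals, glass mass, four oxide percentages, yield, are computed starting from the weights on 100.0 t of glass at full float precision, exactly as printed in problem or answer.
The oxide mass targets at 100.0 t glass:
  SiO2: 78.69% × 100.0 = 78.69 t
  Al2O3: 1.978% × 100.0 = 1.978 t
  Na2O: 8.437% × 100.0 = 8.437 t
  ZnO: 10.90% × 100.0 = 10.90 t
Sums-versus-targets review on the weights just shown, on the stated basis (each sum matches its target mass within answer rounding):
  SiO2: 73.01·0.9949 + 8.938·0.6768 = 78.69 t (target 78.69 t)
  Al2O3: 73.01·0.003000 + 8.938·0.1968 = 1.978 t (target 1.978 t)
  Na2O: 12.84·0.5781 + 8.938·0.1133 = 8.435 t (target 8.437 t)
  ZnO: 10.92·0.9980 = 10.90 t (target 10.90 t)
Auditing the glass mass value: the batch minus its LOI: 100.0 t (the targets, summed, come to 100.0 t; stated basis 100.0 t — rounding explains the deltas).
Batch grand total — Σ batch = 105.7 t; loss to ignition Σ batch·LOI = 5.709 t; glass ÷ batch gives a yield of 94.60%.

Revised batch per 100.0 t glass:
  ZnO: 10.92 t
  Na2CO3: 12.84 t
  Silica sand: 73.01 t
  Na-feldspar: 8.938 t
Total batch = 105.7 t; LOI loss = 5.709 t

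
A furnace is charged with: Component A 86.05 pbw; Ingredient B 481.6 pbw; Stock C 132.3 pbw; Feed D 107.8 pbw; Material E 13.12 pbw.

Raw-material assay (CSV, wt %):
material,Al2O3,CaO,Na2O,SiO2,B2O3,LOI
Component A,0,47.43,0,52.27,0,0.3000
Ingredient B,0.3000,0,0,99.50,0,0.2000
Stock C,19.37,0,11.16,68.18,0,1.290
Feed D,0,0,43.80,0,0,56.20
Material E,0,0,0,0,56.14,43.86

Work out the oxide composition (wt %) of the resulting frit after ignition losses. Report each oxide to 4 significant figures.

Values along the way are displayed, rounded to 4 significant digits, when written out; the whole derivation carries exact precision through the solve. Each reported result takes just one rounding. All derived quantities are computed starting from the weights for 751.6 pbw of glass at full float precision (yield, glass mass, five oxide percentages, ignition loss, the totals), as quoted within either problem or answer.
Mass of each oxide from the mix:
  Al2O3: 481.6·0.003000 + 132.3·0.1937 = 27.07 pbw
  CaO: 86.05·0.4743 = 40.81 pbw
  Na2O: 132.3·0.1116 + 107.8·0.4380 = 61.98 pbw
  SiO2: 86.05·0.5227 + 481.6·0.9950 + 132.3·0.6818 = 614.4 pbw
  B2O3: 13.12·0.5614 = 7.366 pbw
LOI: 86.05·0.003000 + 481.6·0.002000 + 132.3·0.01290 + 107.8·0.5620 + 13.12·0.4386 = 69.27 pbw
The glass mass, total less LOI, = 820.9 − 69.27 = 751.6 pbw (= Σ oxide masses)
oxide / glass × 100 gives the wt %

Glass mass = 751.6 pbw (batch 820.9 − LOI 69.27).
Composition: Al2O3 3.602%, CaO 5.430%, Na2O 8.247%, SiO2 81.74%, B2O3 0.9800%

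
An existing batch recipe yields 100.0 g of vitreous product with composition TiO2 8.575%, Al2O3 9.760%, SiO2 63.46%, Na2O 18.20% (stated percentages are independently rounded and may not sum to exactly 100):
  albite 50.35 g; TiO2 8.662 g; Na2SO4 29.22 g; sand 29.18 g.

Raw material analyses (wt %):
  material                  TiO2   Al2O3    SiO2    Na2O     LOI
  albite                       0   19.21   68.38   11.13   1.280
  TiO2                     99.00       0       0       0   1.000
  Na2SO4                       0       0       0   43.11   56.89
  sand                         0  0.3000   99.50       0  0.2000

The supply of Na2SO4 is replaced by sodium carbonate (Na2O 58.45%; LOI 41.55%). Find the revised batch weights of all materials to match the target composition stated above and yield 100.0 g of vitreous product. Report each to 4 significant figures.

Revised batch per 100.0 g vitreous product:
  albite: 50.35 g
  TiO2: 8.662 g
  sodium carbonate: 21.55 g
  sand: 29.18 g
Total batch = 109.7 g; LOI loss = 9.743 g

Exact precision is kept from first step to last; in-progress results are rounded to 4 significant digits as shown — each reported figure includes exactly one rounding; all derived quantities, including ignition loss, glass mass, totals, four oxide percentages, the yield, are rebuilt using the weight values for 100.0 g of glass at full precision precisely as stated by question or answer.
Oxide mass targets, per 100.0 g vitreous product:
  TiO2: 8.575% × 100.0 = 8.575 g
  Al2O3: 9.760% × 100.0 = 9.760 g
  SiO2: 63.46% × 100.0 = 63.46 g
  Na2O: 18.20% × 100.0 = 18.20 g
Oxide-by-oxide audit from the weights as reported, for the quoted basis mass (target by target, the sums agree inside rounding margins):
  TiO2: 8.662·0.9900 = 8.575 g (target 8.575 g)
  Al2O3: 50.35·0.1921 + 29.18·0.003000 = 9.760 g (target 9.760 g)
  SiO2: 50.35·0.6838 + 29.18·0.9950 = 63.46 g (target 63.46 g)
  Na2O: 50.35·0.1113 + 21.55·0.5845 = 18.20 g (target 18.20 g)
Glass mass check: whole batch net of LOI = 100.0 g (the Σ of target masses is 100.0 g; versus the stated basis of 100.0 g — gaps are rounding artifacts).
Whole-batch sum: Σ batch = 109.7 g; LOI removed, Σ of batch·LOI: 9.743 g; the yield ratio, glass ÷ batch: 91.12%.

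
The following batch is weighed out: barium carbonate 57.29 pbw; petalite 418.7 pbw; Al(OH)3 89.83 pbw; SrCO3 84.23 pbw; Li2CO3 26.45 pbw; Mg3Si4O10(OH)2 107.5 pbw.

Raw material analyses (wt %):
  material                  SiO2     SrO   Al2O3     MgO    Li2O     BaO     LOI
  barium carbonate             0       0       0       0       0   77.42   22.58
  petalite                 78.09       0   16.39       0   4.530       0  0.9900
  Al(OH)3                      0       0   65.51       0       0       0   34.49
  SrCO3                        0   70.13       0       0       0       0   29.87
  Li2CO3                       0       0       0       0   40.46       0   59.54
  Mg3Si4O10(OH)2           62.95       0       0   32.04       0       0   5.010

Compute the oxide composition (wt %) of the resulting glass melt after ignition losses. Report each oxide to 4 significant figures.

Glass mass = 689.6 pbw (batch 784.0 − LOI 94.36).
Composition: SiO2 57.22%, SrO 8.565%, Al2O3 18.48%, MgO 4.994%, Li2O 4.302%, BaO 6.431%

All arithmetic maintains full float precision throughout. Mid-chain values are printed with 4-significant-figure rounding in the working — exactly one rounding is applied to every reported number; all derived quantities, which include glass mass, the totals, ignition loss, six oxide percentages, the yield, are rebuilt in exact precision, exactly as printed in the question or the answer, from the weighed amounts at 689.6 pbw of glass.
Oxide-by-oxide delivered mass:
  SiO2: 418.7·0.7809 + 107.5·0.6295 = 394.6 pbw
  SrO: 84.23·0.7013 = 59.07 pbw
  Al2O3: 418.7·0.1639 + 89.83·0.6551 = 127.5 pbw
  MgO: 107.5·0.3204 = 34.44 pbw
  Li2O: 418.7·0.04530 + 26.45·0.4046 = 29.67 pbw
  BaO: 57.29·0.7742 = 44.35 pbw
LOI: 57.29·0.2258 + 418.7·0.009900 + 89.83·0.3449 + 84.23·0.2987 + 26.45·0.5954 + 107.5·0.05010 = 94.36 pbw
The glass mass, total less LOI, = 784.0 − 94.36 = 689.6 pbw (= Σ oxide masses)
oxide / glass × 100 gives the wt %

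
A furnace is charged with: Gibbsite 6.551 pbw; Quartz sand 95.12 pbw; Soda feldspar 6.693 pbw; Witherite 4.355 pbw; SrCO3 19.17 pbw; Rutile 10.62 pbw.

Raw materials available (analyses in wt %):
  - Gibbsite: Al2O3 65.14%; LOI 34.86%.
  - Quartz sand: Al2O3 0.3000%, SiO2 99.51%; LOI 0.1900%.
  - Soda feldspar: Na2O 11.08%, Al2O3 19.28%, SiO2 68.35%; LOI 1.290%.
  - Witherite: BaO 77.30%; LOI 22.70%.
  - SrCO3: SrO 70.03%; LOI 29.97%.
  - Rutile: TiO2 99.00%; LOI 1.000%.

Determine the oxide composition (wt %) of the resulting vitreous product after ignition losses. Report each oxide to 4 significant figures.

Glass mass = 133.1 pbw (batch 142.5 − LOI 9.391).
Composition: SrO 10.08%, BaO 2.529%, Na2O 0.5571%, TiO2 7.898%, Al2O3 4.389%, SiO2 74.54%

Rounding to 4 significant digits governs each in-between result as displayed; each numeric step maintains full float precision through every step; each reported figure includes exactly one rounding. The derived quantities (ignition loss, yield, six oxide percentages, the totals, glass mass) are computed from the batch weights on 133.1 pbw of glass at full float precision as set out in the problem or answer text.
Per-oxide mass from batch:
  SrO: 19.17·0.7003 = 13.42 pbw
  BaO: 4.355·0.7730 = 3.366 pbw
  Na2O: 6.693·0.1108 = 0.7416 pbw
  TiO2: 10.62·0.9900 = 10.51 pbw
  Al2O3: 6.551·0.6514 + 95.12·0.003000 + 6.693·0.1928 = 5.843 pbw
  SiO2: 95.12·0.9951 + 6.693·0.6835 = 99.23 pbw
LOI: 6.551·0.3486 + 95.12·0.001900 + 6.693·0.01290 + 4.355·0.2270 + 19.17·0.2997 + 10.62·0.01000 = 9.391 pbw
Glass = total batch minus LOI = 142.5 − 9.391 = 133.1 pbw (the oxide masses sum to this)
each wt % is 100 × oxide ÷ glass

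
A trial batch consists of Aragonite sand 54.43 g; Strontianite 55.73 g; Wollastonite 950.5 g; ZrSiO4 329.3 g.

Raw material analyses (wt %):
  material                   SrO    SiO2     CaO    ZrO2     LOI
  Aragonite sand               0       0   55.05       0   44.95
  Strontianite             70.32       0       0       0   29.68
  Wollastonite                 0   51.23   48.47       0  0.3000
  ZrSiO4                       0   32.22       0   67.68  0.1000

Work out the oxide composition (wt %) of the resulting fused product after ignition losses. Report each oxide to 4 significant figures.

Full float precision is carried end to end. Working values appear (rounded to four significant figures) alongside each step — each reported value includes exactly one rounding — all derived quantities (ignition loss, glass mass, the yield, four oxide percentages, the totals) are computed using the weight values on 1346 g of glass in full precision exactly as printed in the question or the answer.
Per-oxide mass from batch:
  SrO: 55.73·0.7032 = 39.19 g
  SiO2: 950.5·0.5123 + 329.3·0.3222 = 593.0 g
  CaO: 54.43·0.5505 + 950.5·0.4847 = 490.7 g
  ZrO2: 329.3·0.6768 = 222.9 g
LOI: 54.43·0.4495 + 55.73·0.2968 + 950.5·0.003000 + 329.3·0.001000 = 44.19 g
Net of LOI, the glass mass = 1390 − 44.19 = 1346 g (consistent with Σ oxide mass)
wt % = oxide mass / glass mass × 100

Glass mass = 1346 g (batch 1390 − LOI 44.19).
Composition: SrO 2.912%, SiO2 44.07%, CaO 36.46%, ZrO2 16.56%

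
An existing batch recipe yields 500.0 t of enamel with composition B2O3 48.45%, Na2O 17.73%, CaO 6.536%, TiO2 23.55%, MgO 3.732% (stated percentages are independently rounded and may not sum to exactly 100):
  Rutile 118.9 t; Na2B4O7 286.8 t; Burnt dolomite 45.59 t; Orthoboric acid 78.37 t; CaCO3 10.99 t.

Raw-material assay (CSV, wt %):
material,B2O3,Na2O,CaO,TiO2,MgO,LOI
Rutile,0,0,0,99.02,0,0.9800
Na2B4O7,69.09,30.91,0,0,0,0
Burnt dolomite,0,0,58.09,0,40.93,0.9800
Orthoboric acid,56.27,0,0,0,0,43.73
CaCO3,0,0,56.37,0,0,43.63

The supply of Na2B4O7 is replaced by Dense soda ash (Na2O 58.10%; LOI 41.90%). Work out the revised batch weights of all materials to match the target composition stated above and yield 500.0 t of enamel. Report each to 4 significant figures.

The whole derivation holds full precision end to end. Working values are printed rounded to 4 significant digits across the worked steps. Every reported figure receives exactly one rounding. The derived quantities, which include the yield, net glass mass, the five compositions, totals, ignition loss, are re-derived at exact precision, as given in the question or the answer, using the weight values at 500.0 t of glass.
Target masses of each oxide per 500.0 t enamel:
  B2O3: 48.45% × 500.0 = 242.2 t
  Na2O: 17.73% × 500.0 = 88.65 t
  CaO: 6.536% × 500.0 = 32.68 t
  TiO2: 23.55% × 500.0 = 117.8 t
  MgO: 3.732% × 500.0 = 18.66 t
Checking each oxide sum working from each reported weight, under the basis named above (every target is met by its sum given rounding of the digits):
  B2O3: 430.5·0.5627 = 242.2 t (target 242.2 t)
  Na2O: 152.6·0.5810 = 88.66 t (target 88.65 t)
  CaO: 45.59·0.5809 + 10.99·0.5637 = 32.68 t (target 32.68 t)
  TiO2: 118.9·0.9902 = 117.7 t (target 117.8 t)
  MgO: 45.59·0.4093 = 18.66 t (target 18.66 t)
Glass-mass closure: net batch after ignition = 500.0 t (summing oxide targets gives 500.0 t; stated basis 500.0 t — any gap is answer rounding).
Whole-batch sum: Σ batch = 758.6 t; LOI loss = Σ batch·LOI = 258.6 t; glass ÷ batch gives a yield of 65.91%.

Revised batch per 500.0 t enamel:
  Rutile: 118.9 t
  Dense soda ash: 152.6 t
  Burnt dolomite: 45.59 t
  Orthoboric acid: 430.5 t
  CaCO3: 10.99 t
Total batch = 758.6 t; LOI loss = 258.6 t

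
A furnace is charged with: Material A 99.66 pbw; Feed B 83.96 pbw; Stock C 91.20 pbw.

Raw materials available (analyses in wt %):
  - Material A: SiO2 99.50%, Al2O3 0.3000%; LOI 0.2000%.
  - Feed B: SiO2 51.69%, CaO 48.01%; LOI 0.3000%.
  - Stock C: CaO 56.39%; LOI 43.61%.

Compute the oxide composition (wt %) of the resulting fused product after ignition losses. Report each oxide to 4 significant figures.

All internal work keeps full precision throughout. In-progress results are printed, rounded to four significant digits, on the page — a single rounding yields each reported value — derived quantities, including glass mass, the yield, ignition loss, three oxide percentages, totals, are rebuilt using the weight values for 234.6 pbw of glass at full precision as they appear in problem or answer.
Oxide masses out of the charge:
  SiO2: 99.66·0.9950 + 83.96·0.5169 = 142.6 pbw
  CaO: 83.96·0.4801 + 91.20·0.5639 = 91.74 pbw
  Al2O3: 99.66·0.003000 = 0.2990 pbw
LOI: 99.66·0.002000 + 83.96·0.003000 + 91.20·0.4361 = 40.22 pbw
Glass mass = batch − LOI = 274.8 − 40.22 = 234.6 pbw (the oxide masses sum to this)
percent share: oxide ÷ glass, ×100

Glass mass = 234.6 pbw (batch 274.8 − LOI 40.22).
Composition: SiO2 60.77%, CaO 39.10%, Al2O3 0.1274%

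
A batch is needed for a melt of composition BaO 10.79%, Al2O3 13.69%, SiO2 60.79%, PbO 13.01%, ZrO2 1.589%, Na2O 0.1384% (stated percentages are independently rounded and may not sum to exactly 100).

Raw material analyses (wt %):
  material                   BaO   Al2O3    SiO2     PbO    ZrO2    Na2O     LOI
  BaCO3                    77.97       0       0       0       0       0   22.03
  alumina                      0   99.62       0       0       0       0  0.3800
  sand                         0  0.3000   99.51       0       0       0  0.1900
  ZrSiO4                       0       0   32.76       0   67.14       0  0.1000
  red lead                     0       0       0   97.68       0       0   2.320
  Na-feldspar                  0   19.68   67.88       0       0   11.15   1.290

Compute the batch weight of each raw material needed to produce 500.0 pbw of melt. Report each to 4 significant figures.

All arithmetic carries exact precision from first step to last — the intermediate values are printed, rounded to 4 significant digits, as written — each reported number carries a single rounding. All derived quantities (net glass mass, yield, ignition loss, totals, the six compositions) are recomputed from the batch weights per 500.0 pbw of glass at exact precision as set out in question or answer.
Oxide-by-oxide targets in 500.0 pbw melt:
  BaO: 10.79% × 500.0 = 53.95 pbw
  Al2O3: 13.69% × 500.0 = 68.45 pbw
  SiO2: 60.79% × 500.0 = 304.0 pbw
  PbO: 13.01% × 500.0 = 65.05 pbw
  ZrO2: 1.589% × 500.0 = 7.945 pbw
  Na2O: 0.1384% × 500.0 = 0.6920 pbw
Oxide-by-oxide audit from the weights as reported, under the basis named above (target by target, the sums agree inside rounding margins):
  BaO: 69.19·0.7797 = 53.95 pbw (target 53.95 pbw)
  Al2O3: 66.59·0.9962 + 297.3·0.003000 + 6.206·0.1968 = 68.45 pbw (target 68.45 pbw)
  SiO2: 297.3·0.9951 + 11.83·0.3276 + 6.206·0.6788 = 303.9 pbw (target 304.0 pbw)
  PbO: 66.60·0.9768 = 65.05 pbw (target 65.05 pbw)
  ZrO2: 11.83·0.6714 = 7.943 pbw (target 7.945 pbw)
  Na2O: 6.206·0.1115 = 0.6920 pbw (target 0.6920 pbw)
Glass-mass sanity pass: net batch after ignition = 500.0 pbw (per-oxide target masses sum to 500.0 pbw; versus the stated basis of 500.0 pbw — any gap is answer rounding).
Whole-batch sum: Σ batch = 517.7 pbw; LOI loss = Σ batch·LOI = 17.70 pbw; yield = glass ÷ total batch = 96.58%.

Batch per 500.0 pbw melt:
  BaCO3: 69.19 pbw
  alumina: 66.59 pbw
  sand: 297.3 pbw
  ZrSiO4: 11.83 pbw
  red lead: 66.60 pbw
  Na-feldspar: 6.206 pbw
Total batch = 517.7 pbw; LOI loss = 17.70 pbw; yield = 96.58%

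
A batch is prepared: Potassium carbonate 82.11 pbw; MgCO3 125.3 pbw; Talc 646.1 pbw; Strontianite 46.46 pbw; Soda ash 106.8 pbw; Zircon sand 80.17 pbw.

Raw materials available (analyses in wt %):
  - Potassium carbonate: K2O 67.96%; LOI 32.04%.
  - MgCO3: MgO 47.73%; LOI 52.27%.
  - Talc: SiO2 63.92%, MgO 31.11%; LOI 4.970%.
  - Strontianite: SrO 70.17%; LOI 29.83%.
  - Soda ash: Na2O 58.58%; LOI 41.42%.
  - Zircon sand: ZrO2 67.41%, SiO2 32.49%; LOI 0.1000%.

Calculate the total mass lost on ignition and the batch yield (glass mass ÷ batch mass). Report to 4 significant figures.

Mid-chain values appear, with 4-significant-digit rounding, in the working — the working math carries full precision in every operation — a single rounding completes every reported result — the derived quantities, which include the six compositions, totals, glass mass, ignition loss, yield, are recomputed at exact precision, as set out in the problem or answer text, from the weighed amounts on 904.9 pbw of glass.
LOI of each material in turn:
  Potassium carbonate: 82.11 × 0.3204 = 26.31 pbw
  MgCO3: 125.3 × 0.5227 = 65.49 pbw
  Talc: 646.1 × 0.04970 = 32.11 pbw
  Strontianite: 46.46 × 0.2983 = 13.86 pbw
  Soda ash: 106.8 × 0.4142 = 44.24 pbw
  Zircon sand: 80.17 × 0.001000 = 0.08017 pbw
Total LOI = 182.1 pbw
Glass = batch − LOI = 1087 − 182.1 = 904.9 pbw

LOI loss = 182.1 pbw; glass = 904.9 pbw; yield = 83.25%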